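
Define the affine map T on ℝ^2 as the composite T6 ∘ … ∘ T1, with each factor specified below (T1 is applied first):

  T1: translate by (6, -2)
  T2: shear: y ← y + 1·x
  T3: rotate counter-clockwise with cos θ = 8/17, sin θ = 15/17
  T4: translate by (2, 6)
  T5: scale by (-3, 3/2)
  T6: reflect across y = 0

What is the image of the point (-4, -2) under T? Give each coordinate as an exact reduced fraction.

T1 translate by (6, -2): (-4, -2) → (2, -4)
T2 shear: y ← y + 1·x: (2, -4) → (2, -2)
T3 rotate counter-clockwise with cos θ = 8/17, sin θ = 15/17: (2, -2) → (46/17, 14/17)
T4 translate by (2, 6): (46/17, 14/17) → (80/17, 116/17)
T5 scale by (-3, 3/2): (80/17, 116/17) → (-240/17, 174/17)
T6 reflect across y = 0: (-240/17, 174/17) → (-240/17, -174/17)

T(p) = (-240/17, -174/17)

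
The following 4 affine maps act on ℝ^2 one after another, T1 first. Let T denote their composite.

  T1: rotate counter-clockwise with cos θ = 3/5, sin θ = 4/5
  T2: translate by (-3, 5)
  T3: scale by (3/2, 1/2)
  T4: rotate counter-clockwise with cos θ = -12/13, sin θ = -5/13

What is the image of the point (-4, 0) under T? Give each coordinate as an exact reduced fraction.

T(p) = (1017/130, 297/130)

T1 rotate counter-clockwise with cos θ = 3/5, sin θ = 4/5: (-4, 0) → (-12/5, -16/5)
T2 translate by (-3, 5): (-12/5, -16/5) → (-27/5, 9/5)
T3 scale by (3/2, 1/2): (-27/5, 9/5) → (-81/10, 9/10)
T4 rotate counter-clockwise with cos θ = -12/13, sin θ = -5/13: (-81/10, 9/10) → (1017/130, 297/130)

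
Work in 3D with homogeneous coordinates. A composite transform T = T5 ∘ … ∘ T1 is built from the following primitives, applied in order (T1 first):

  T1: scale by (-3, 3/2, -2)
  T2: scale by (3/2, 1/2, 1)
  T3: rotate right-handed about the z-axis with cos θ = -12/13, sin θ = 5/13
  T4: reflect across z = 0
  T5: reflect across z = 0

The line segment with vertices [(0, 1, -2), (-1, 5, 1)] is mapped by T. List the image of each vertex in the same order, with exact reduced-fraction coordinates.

image vertices: (-15/52, -9/13, 4), (-291/52, -45/26, -2)

T1 scale by (-3, 3/2, -2): (0, 1, -2) → (0, 3/2, 4); (-1, 5, 1) → (3, 15/2, -2)
T2 scale by (3/2, 1/2, 1): (0, 3/2, 4) → (0, 3/4, 4); (3, 15/2, -2) → (9/2, 15/4, -2)
T3 rotate right-handed about the z-axis with cos θ = -12/13, sin θ = 5/13: (0, 3/4, 4) → (-15/52, -9/13, 4); (9/2, 15/4, -2) → (-291/52, -45/26, -2)
T4 reflect across z = 0: (-15/52, -9/13, 4) → (-15/52, -9/13, -4); (-291/52, -45/26, -2) → (-291/52, -45/26, 2)
T5 reflect across z = 0: (-15/52, -9/13, -4) → (-15/52, -9/13, 4); (-291/52, -45/26, 2) → (-291/52, -45/26, -2)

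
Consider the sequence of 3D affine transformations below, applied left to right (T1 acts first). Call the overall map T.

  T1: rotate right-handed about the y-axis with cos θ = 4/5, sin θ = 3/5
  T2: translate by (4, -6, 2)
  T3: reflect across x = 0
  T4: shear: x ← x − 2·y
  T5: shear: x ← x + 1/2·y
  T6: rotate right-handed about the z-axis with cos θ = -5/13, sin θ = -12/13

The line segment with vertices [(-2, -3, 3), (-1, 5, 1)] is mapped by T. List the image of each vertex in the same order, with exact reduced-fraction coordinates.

T1 rotate right-handed about the y-axis with cos θ = 4/5, sin θ = 3/5: (-2, -3, 3) → (1/5, -3, 18/5); (-1, 5, 1) → (-1/5, 5, 7/5)
T2 translate by (4, -6, 2): (1/5, -3, 18/5) → (21/5, -9, 28/5); (-1/5, 5, 7/5) → (19/5, -1, 17/5)
T3 reflect across x = 0: (21/5, -9, 28/5) → (-21/5, -9, 28/5); (19/5, -1, 17/5) → (-19/5, -1, 17/5)
T4 shear: x ← x − 2·y: (-21/5, -9, 28/5) → (69/5, -9, 28/5); (-19/5, -1, 17/5) → (-9/5, -1, 17/5)
T5 shear: x ← x + 1/2·y: (69/5, -9, 28/5) → (93/10, -9, 28/5); (-9/5, -1, 17/5) → (-23/10, -1, 17/5)
T6 rotate right-handed about the z-axis with cos θ = -5/13, sin θ = -12/13: (93/10, -9, 28/5) → (-309/26, -333/65, 28/5); (-23/10, -1, 17/5) → (-1/26, 163/65, 17/5)

image vertices: (-309/26, -333/65, 28/5), (-1/26, 163/65, 17/5)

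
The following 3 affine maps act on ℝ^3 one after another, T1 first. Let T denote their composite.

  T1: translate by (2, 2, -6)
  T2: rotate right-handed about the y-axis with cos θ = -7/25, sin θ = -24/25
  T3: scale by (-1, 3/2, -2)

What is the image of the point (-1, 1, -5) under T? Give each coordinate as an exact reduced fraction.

T(p) = (-257/25, 9/2, -202/25)

T1 translate by (2, 2, -6): (-1, 1, -5) → (1, 3, -11)
T2 rotate right-handed about the y-axis with cos θ = -7/25, sin θ = -24/25: (1, 3, -11) → (257/25, 3, 101/25)
T3 scale by (-1, 3/2, -2): (257/25, 3, 101/25) → (-257/25, 9/2, -202/25)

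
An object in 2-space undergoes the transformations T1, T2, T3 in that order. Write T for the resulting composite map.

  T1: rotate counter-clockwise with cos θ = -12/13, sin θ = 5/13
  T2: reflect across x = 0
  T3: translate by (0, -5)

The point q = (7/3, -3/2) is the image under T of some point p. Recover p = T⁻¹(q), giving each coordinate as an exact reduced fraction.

p = (7/2, -7/3)

T1 = [-12/13 -5/13 0; 5/13 -12/13 0; 0 0 1]
T2·T1 = [12/13 5/13 0; 5/13 -12/13 0; 0 0 1]
T3·…·T1 = [12/13 5/13 0; 5/13 -12/13 -5; 0 0 1]
det M = -1; M⁻¹ = [12/13 5/13 25/13; 5/13 -12/13 -60/13; 0 0 1]
M⁻¹ · (7/3, -3/2)ᵀ = (7/2, -7/3)ᵀ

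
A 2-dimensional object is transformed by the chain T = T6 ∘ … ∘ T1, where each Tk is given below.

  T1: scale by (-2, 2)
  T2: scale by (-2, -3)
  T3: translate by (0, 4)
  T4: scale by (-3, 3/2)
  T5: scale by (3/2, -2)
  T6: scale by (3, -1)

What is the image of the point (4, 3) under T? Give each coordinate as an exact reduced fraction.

T1 scale by (-2, 2): (4, 3) → (-8, 6)
T2 scale by (-2, -3): (-8, 6) → (16, -18)
T3 translate by (0, 4): (16, -18) → (16, -14)
T4 scale by (-3, 3/2): (16, -14) → (-48, -21)
T5 scale by (3/2, -2): (-48, -21) → (-72, 42)
T6 scale by (3, -1): (-72, 42) → (-216, -42)

T(p) = (-216, -42)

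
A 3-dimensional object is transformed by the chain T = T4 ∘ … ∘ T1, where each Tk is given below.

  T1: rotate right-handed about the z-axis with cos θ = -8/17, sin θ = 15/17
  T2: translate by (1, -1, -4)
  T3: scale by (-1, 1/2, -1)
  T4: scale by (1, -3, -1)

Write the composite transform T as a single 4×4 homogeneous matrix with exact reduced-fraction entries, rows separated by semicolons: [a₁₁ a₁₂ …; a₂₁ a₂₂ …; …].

T1 = [-8/17 -15/17 0 0; 15/17 -8/17 0 0; 0 0 1 0; 0 0 0 1]
T2·T1 = [-8/17 -15/17 0 1; 15/17 -8/17 0 -1; 0 0 1 -4; 0 0 0 1]
T3·…·T1 = [8/17 15/17 0 -1; 15/34 -4/17 0 -1/2; 0 0 -1 4; 0 0 0 1]
T4·…·T1 = [8/17 15/17 0 -1; -45/34 12/17 0 3/2; 0 0 1 -4; 0 0 0 1]

T = [8/17 15/17 0 -1; -45/34 12/17 0 3/2; 0 0 1 -4; 0 0 0 1]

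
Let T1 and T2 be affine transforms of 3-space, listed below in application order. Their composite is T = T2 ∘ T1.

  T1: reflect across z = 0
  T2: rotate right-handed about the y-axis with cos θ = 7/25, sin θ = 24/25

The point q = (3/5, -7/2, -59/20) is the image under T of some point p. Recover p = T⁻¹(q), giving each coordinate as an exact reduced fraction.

p = (3, -7/2, 1/4)

T1 = [1 0 0 0; 0 1 0 0; 0 0 -1 0; 0 0 0 1]
T2·T1 = [7/25 0 -24/25 0; 0 1 0 0; -24/25 0 -7/25 0; 0 0 0 1]
det M = -1; M⁻¹ = [7/25 0 -24/25 0; 0 1 0 0; -24/25 0 -7/25 0; 0 0 0 1]
M⁻¹ · (3/5, -7/2, -59/20)ᵀ = (3, -7/2, 1/4)ᵀ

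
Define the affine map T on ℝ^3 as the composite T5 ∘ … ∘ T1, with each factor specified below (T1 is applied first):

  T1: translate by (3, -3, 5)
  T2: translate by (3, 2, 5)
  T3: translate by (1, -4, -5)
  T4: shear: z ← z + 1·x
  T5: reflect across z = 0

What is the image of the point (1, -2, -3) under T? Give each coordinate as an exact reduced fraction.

T1 translate by (3, -3, 5): (1, -2, -3) → (4, -5, 2)
T2 translate by (3, 2, 5): (4, -5, 2) → (7, -3, 7)
T3 translate by (1, -4, -5): (7, -3, 7) → (8, -7, 2)
T4 shear: z ← z + 1·x: (8, -7, 2) → (8, -7, 10)
T5 reflect across z = 0: (8, -7, 10) → (8, -7, -10)

T(p) = (8, -7, -10)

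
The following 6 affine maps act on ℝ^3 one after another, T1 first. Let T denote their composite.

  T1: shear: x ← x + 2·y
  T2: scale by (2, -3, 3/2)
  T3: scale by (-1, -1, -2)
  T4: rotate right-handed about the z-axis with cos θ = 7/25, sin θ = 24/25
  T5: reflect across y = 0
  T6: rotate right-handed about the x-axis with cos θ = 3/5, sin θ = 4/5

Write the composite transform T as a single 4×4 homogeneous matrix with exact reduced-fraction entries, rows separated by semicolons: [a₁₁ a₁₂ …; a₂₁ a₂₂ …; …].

T = [-14/25 -4 0 0; 144/125 9/5 12/5 0; 192/125 12/5 -9/5 0; 0 0 0 1]

T1 = [1 2 0 0; 0 1 0 0; 0 0 1 0; 0 0 0 1]
T2·T1 = [2 4 0 0; 0 -3 0 0; 0 0 3/2 0; 0 0 0 1]
T3·…·T1 = [-2 -4 0 0; 0 3 0 0; 0 0 -3 0; 0 0 0 1]
T4·…·T1 = [-14/25 -4 0 0; -48/25 -3 0 0; 0 0 -3 0; 0 0 0 1]
T5·…·T1 = [-14/25 -4 0 0; 48/25 3 0 0; 0 0 -3 0; 0 0 0 1]
T6·…·T1 = [-14/25 -4 0 0; 144/125 9/5 12/5 0; 192/125 12/5 -9/5 0; 0 0 0 1]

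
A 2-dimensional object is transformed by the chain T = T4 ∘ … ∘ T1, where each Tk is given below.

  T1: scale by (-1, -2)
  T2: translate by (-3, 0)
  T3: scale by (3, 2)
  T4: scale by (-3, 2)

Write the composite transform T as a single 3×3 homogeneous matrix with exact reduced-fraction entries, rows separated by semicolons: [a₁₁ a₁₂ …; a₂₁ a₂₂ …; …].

T = [9 0 27; 0 -8 0; 0 0 1]

T1 = [-1 0 0; 0 -2 0; 0 0 1]
T2·T1 = [-1 0 -3; 0 -2 0; 0 0 1]
T3·…·T1 = [-3 0 -9; 0 -4 0; 0 0 1]
T4·…·T1 = [9 0 27; 0 -8 0; 0 0 1]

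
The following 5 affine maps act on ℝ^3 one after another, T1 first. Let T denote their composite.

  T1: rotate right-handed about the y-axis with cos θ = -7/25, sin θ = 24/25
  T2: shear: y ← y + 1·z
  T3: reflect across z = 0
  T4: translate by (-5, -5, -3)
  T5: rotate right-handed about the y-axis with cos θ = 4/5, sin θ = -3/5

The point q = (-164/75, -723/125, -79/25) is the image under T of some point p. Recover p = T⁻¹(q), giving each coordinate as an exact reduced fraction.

p = (4/3, 1, 9/5)

T1 = [-7/25 0 24/25 0; 0 1 0 0; -24/25 0 -7/25 0; 0 0 0 1]
T2·T1 = [-7/25 0 24/25 0; -24/25 1 -7/25 0; -24/25 0 -7/25 0; 0 0 0 1]
T3·…·T1 = [-7/25 0 24/25 0; -24/25 1 -7/25 0; 24/25 0 7/25 0; 0 0 0 1]
T4·…·T1 = [-7/25 0 24/25 -5; -24/25 1 -7/25 -5; 24/25 0 7/25 -3; 0 0 0 1]
T5·…·T1 = [-4/5 0 3/5 -11/5; -24/25 1 -7/25 -5; 3/5 0 4/5 -27/5; 0 0 0 1]
det M = -1; M⁻¹ = [-4/5 0 3/5 37/25; -3/5 1 4/5 8; 3/5 0 4/5 141/25; 0 0 0 1]
M⁻¹ · (-164/75, -723/125, -79/25)ᵀ = (4/3, 1, 9/5)ᵀ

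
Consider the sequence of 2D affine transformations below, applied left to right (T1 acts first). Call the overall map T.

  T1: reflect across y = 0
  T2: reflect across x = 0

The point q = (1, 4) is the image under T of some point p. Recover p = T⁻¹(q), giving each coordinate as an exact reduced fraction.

T1 = [1 0 0; 0 -1 0; 0 0 1]
T2·T1 = [-1 0 0; 0 -1 0; 0 0 1]
det M = 1; M⁻¹ = [-1 0 0; 0 -1 0; 0 0 1]
M⁻¹ · (1, 4)ᵀ = (-1, -4)ᵀ

p = (-1, -4)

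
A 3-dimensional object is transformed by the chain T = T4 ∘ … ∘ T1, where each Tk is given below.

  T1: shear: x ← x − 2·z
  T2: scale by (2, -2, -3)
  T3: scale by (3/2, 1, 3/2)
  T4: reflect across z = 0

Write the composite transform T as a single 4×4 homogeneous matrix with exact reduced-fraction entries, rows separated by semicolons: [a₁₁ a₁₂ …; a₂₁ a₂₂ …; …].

T = [3 0 -6 0; 0 -2 0 0; 0 0 9/2 0; 0 0 0 1]

T1 = [1 0 -2 0; 0 1 0 0; 0 0 1 0; 0 0 0 1]
T2·T1 = [2 0 -4 0; 0 -2 0 0; 0 0 -3 0; 0 0 0 1]
T3·…·T1 = [3 0 -6 0; 0 -2 0 0; 0 0 -9/2 0; 0 0 0 1]
T4·…·T1 = [3 0 -6 0; 0 -2 0 0; 0 0 9/2 0; 0 0 0 1]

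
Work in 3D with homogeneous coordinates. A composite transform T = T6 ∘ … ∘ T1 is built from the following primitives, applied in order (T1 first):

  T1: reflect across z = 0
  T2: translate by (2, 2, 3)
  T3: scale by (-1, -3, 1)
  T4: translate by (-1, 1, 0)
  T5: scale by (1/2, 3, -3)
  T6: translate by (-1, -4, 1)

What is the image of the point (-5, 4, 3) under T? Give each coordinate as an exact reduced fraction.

T1 reflect across z = 0: (-5, 4, 3) → (-5, 4, -3)
T2 translate by (2, 2, 3): (-5, 4, -3) → (-3, 6, 0)
T3 scale by (-1, -3, 1): (-3, 6, 0) → (3, -18, 0)
T4 translate by (-1, 1, 0): (3, -18, 0) → (2, -17, 0)
T5 scale by (1/2, 3, -3): (2, -17, 0) → (1, -51, 0)
T6 translate by (-1, -4, 1): (1, -51, 0) → (0, -55, 1)

T(p) = (0, -55, 1)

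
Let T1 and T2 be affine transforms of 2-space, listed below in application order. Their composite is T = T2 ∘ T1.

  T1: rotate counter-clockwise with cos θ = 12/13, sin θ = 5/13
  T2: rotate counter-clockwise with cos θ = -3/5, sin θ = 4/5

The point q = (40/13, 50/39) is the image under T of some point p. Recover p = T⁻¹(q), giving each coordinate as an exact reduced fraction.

p = (-2, -8/3)

T1 = [12/13 -5/13 0; 5/13 12/13 0; 0 0 1]
T2·T1 = [-56/65 -33/65 0; 33/65 -56/65 0; 0 0 1]
det M = 1; M⁻¹ = [-56/65 33/65 0; -33/65 -56/65 0; 0 0 1]
M⁻¹ · (40/13, 50/39)ᵀ = (-2, -8/3)ᵀ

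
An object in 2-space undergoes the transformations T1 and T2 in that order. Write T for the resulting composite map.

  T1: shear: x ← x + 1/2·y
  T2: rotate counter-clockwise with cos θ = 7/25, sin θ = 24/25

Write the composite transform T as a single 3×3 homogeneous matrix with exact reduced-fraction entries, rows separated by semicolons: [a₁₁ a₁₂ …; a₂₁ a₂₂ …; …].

T = [7/25 -41/50 0; 24/25 19/25 0; 0 0 1]

T1 = [1 1/2 0; 0 1 0; 0 0 1]
T2·T1 = [7/25 -41/50 0; 24/25 19/25 0; 0 0 1]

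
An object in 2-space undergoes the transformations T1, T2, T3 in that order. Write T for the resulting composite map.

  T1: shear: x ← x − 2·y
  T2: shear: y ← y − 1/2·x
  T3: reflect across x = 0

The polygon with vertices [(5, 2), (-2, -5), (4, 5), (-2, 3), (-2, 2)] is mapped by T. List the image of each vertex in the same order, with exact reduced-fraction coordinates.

T1 shear: x ← x − 2·y: (5, 2) → (1, 2); (-2, -5) → (8, -5); (4, 5) → (-6, 5); (-2, 3) → (-8, 3); (-2, 2) → (-6, 2)
T2 shear: y ← y − 1/2·x: (1, 2) → (1, 3/2); (8, -5) → (8, -9); (-6, 5) → (-6, 8); (-8, 3) → (-8, 7); (-6, 2) → (-6, 5)
T3 reflect across x = 0: (1, 3/2) → (-1, 3/2); (8, -9) → (-8, -9); (-6, 8) → (6, 8); (-8, 7) → (8, 7); (-6, 5) → (6, 5)

image vertices: (-1, 3/2), (-8, -9), (6, 8), (8, 7), (6, 5)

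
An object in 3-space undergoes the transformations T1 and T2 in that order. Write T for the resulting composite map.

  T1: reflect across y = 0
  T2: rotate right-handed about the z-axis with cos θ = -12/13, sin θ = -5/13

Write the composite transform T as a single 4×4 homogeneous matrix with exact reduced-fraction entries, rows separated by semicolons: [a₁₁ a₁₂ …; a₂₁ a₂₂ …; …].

T1 = [1 0 0 0; 0 -1 0 0; 0 0 1 0; 0 0 0 1]
T2·T1 = [-12/13 -5/13 0 0; -5/13 12/13 0 0; 0 0 1 0; 0 0 0 1]

T = [-12/13 -5/13 0 0; -5/13 12/13 0 0; 0 0 1 0; 0 0 0 1]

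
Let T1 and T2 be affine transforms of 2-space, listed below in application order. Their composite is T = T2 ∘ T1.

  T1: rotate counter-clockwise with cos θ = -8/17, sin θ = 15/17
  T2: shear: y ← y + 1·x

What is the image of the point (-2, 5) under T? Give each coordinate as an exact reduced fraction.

T1 rotate counter-clockwise with cos θ = -8/17, sin θ = 15/17: (-2, 5) → (-59/17, -70/17)
T2 shear: y ← y + 1·x: (-59/17, -70/17) → (-59/17, -129/17)

T(p) = (-59/17, -129/17)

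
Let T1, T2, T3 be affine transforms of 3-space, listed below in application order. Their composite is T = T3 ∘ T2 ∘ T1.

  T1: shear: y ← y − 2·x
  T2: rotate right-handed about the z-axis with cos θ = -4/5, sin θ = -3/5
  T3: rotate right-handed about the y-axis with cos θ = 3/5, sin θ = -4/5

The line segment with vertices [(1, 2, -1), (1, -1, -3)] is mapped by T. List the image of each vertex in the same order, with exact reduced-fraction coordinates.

image vertices: (8/25, -3/5, -31/25), (21/25, 9/5, -97/25)

T1 shear: y ← y − 2·x: (1, 2, -1) → (1, 0, -1); (1, -1, -3) → (1, -3, -3)
T2 rotate right-handed about the z-axis with cos θ = -4/5, sin θ = -3/5: (1, 0, -1) → (-4/5, -3/5, -1); (1, -3, -3) → (-13/5, 9/5, -3)
T3 rotate right-handed about the y-axis with cos θ = 3/5, sin θ = -4/5: (-4/5, -3/5, -1) → (8/25, -3/5, -31/25); (-13/5, 9/5, -3) → (21/25, 9/5, -97/25)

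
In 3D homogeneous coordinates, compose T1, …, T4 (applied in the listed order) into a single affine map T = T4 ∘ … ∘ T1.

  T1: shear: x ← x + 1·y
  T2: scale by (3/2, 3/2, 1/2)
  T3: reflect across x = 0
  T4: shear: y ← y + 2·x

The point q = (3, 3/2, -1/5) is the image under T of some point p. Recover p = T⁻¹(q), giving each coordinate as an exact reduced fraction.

p = (1, -3, -2/5)

T1 = [1 1 0 0; 0 1 0 0; 0 0 1 0; 0 0 0 1]
T2·T1 = [3/2 3/2 0 0; 0 3/2 0 0; 0 0 1/2 0; 0 0 0 1]
T3·…·T1 = [-3/2 -3/2 0 0; 0 3/2 0 0; 0 0 1/2 0; 0 0 0 1]
T4·…·T1 = [-3/2 -3/2 0 0; -3 -3/2 0 0; 0 0 1/2 0; 0 0 0 1]
det M = -9/8; M⁻¹ = [2/3 -2/3 0 0; -4/3 2/3 0 0; 0 0 2 0; 0 0 0 1]
M⁻¹ · (3, 3/2, -1/5)ᵀ = (1, -3, -2/5)ᵀ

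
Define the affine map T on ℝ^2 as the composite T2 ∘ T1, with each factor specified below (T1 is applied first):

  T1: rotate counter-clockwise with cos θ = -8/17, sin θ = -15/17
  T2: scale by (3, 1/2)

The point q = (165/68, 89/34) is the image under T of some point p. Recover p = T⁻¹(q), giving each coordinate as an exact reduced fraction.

p = (-5, -7/4)

T1 = [-8/17 15/17 0; -15/17 -8/17 0; 0 0 1]
T2·T1 = [-24/17 45/17 0; -15/34 -4/17 0; 0 0 1]
det M = 3/2; M⁻¹ = [-8/51 -30/17 0; 5/17 -16/17 0; 0 0 1]
M⁻¹ · (165/68, 89/34)ᵀ = (-5, -7/4)ᵀ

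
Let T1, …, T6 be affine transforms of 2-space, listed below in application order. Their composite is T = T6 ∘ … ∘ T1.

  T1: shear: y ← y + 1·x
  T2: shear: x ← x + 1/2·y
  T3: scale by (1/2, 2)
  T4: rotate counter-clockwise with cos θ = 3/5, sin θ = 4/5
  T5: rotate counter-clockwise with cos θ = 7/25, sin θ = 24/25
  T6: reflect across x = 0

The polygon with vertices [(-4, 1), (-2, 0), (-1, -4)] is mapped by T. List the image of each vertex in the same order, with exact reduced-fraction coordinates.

T1 shear: y ← y + 1·x: (-4, 1) → (-4, -3); (-2, 0) → (-2, -2); (-1, -4) → (-1, -5)
T2 shear: x ← x + 1/2·y: (-4, -3) → (-11/2, -3); (-2, -2) → (-3, -2); (-1, -5) → (-7/2, -5)
T3 scale by (1/2, 2): (-11/2, -3) → (-11/4, -6); (-3, -2) → (-3/2, -4); (-7/2, -5) → (-7/4, -10)
T4 rotate counter-clockwise with cos θ = 3/5, sin θ = 4/5: (-11/4, -6) → (63/20, -29/5); (-3/2, -4) → (23/10, -18/5); (-7/4, -10) → (139/20, -37/5)
T5 rotate counter-clockwise with cos θ = 7/25, sin θ = 24/25: (63/20, -29/5) → (129/20, 7/5); (23/10, -18/5) → (41/10, 6/5); (139/20, -37/5) → (181/20, 23/5)
T6 reflect across x = 0: (129/20, 7/5) → (-129/20, 7/5); (41/10, 6/5) → (-41/10, 6/5); (181/20, 23/5) → (-181/20, 23/5)

image vertices: (-129/20, 7/5), (-41/10, 6/5), (-181/20, 23/5)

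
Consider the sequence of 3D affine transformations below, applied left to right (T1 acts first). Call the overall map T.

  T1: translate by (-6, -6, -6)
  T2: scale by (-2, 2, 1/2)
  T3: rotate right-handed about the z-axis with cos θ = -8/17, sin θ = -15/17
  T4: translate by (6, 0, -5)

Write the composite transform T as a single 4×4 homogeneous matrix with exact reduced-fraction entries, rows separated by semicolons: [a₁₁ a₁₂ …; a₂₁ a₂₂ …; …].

T1 = [1 0 0 -6; 0 1 0 -6; 0 0 1 -6; 0 0 0 1]
T2·T1 = [-2 0 0 12; 0 2 0 -12; 0 0 1/2 -3; 0 0 0 1]
T3·…·T1 = [16/17 30/17 0 -276/17; 30/17 -16/17 0 -84/17; 0 0 1/2 -3; 0 0 0 1]
T4·…·T1 = [16/17 30/17 0 -174/17; 30/17 -16/17 0 -84/17; 0 0 1/2 -8; 0 0 0 1]

T = [16/17 30/17 0 -174/17; 30/17 -16/17 0 -84/17; 0 0 1/2 -8; 0 0 0 1]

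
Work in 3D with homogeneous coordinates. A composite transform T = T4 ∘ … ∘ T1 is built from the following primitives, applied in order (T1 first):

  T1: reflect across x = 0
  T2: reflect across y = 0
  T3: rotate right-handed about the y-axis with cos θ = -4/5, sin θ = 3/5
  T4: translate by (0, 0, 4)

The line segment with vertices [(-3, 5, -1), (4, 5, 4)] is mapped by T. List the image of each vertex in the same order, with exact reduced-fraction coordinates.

T1 reflect across x = 0: (-3, 5, -1) → (3, 5, -1); (4, 5, 4) → (-4, 5, 4)
T2 reflect across y = 0: (3, 5, -1) → (3, -5, -1); (-4, 5, 4) → (-4, -5, 4)
T3 rotate right-handed about the y-axis with cos θ = -4/5, sin θ = 3/5: (3, -5, -1) → (-3, -5, -1); (-4, -5, 4) → (28/5, -5, -4/5)
T4 translate by (0, 0, 4): (-3, -5, -1) → (-3, -5, 3); (28/5, -5, -4/5) → (28/5, -5, 16/5)

image vertices: (-3, -5, 3), (28/5, -5, 16/5)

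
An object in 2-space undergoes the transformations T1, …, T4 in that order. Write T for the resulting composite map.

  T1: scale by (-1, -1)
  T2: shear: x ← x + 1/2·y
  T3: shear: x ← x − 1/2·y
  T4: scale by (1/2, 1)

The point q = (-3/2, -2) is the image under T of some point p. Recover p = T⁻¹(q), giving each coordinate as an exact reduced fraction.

T1 = [-1 0 0; 0 -1 0; 0 0 1]
T2·T1 = [-1 -1/2 0; 0 -1 0; 0 0 1]
T3·…·T1 = [-1 0 0; 0 -1 0; 0 0 1]
T4·…·T1 = [-1/2 0 0; 0 -1 0; 0 0 1]
det M = 1/2; M⁻¹ = [-2 0 0; 0 -1 0; 0 0 1]
M⁻¹ · (-3/2, -2)ᵀ = (3, 2)ᵀ

p = (3, 2)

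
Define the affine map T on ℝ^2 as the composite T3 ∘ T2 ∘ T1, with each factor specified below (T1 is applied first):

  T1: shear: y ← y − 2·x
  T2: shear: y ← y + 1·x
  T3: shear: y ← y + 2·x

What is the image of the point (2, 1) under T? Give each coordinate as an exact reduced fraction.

T(p) = (2, 3)

T1 shear: y ← y − 2·x: (2, 1) → (2, -3)
T2 shear: y ← y + 1·x: (2, -3) → (2, -1)
T3 shear: y ← y + 2·x: (2, -1) → (2, 3)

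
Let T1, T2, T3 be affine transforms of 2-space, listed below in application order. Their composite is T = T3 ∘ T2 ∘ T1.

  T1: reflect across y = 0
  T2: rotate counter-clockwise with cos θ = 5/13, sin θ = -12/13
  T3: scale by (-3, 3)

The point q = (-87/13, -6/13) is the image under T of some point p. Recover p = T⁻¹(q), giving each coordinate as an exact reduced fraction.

p = (1, -2)

T1 = [1 0 0; 0 -1 0; 0 0 1]
T2·T1 = [5/13 -12/13 0; -12/13 -5/13 0; 0 0 1]
T3·…·T1 = [-15/13 36/13 0; -36/13 -15/13 0; 0 0 1]
det M = 9; M⁻¹ = [-5/39 -4/13 0; 4/13 -5/39 0; 0 0 1]
M⁻¹ · (-87/13, -6/13)ᵀ = (1, -2)ᵀ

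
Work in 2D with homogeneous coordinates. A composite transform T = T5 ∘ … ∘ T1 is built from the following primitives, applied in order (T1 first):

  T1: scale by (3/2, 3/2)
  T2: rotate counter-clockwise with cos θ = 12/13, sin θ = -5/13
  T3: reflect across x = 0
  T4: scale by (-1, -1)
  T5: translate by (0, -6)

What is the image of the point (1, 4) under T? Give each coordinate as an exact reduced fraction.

T1 scale by (3/2, 3/2): (1, 4) → (3/2, 6)
T2 rotate counter-clockwise with cos θ = 12/13, sin θ = -5/13: (3/2, 6) → (48/13, 129/26)
T3 reflect across x = 0: (48/13, 129/26) → (-48/13, 129/26)
T4 scale by (-1, -1): (-48/13, 129/26) → (48/13, -129/26)
T5 translate by (0, -6): (48/13, -129/26) → (48/13, -285/26)

T(p) = (48/13, -285/26)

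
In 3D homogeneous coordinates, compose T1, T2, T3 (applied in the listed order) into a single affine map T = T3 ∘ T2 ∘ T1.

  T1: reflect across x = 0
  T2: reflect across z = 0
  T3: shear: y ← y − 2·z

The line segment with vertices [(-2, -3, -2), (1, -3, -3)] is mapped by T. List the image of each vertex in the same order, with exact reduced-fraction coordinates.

T1 reflect across x = 0: (-2, -3, -2) → (2, -3, -2); (1, -3, -3) → (-1, -3, -3)
T2 reflect across z = 0: (2, -3, -2) → (2, -3, 2); (-1, -3, -3) → (-1, -3, 3)
T3 shear: y ← y − 2·z: (2, -3, 2) → (2, -7, 2); (-1, -3, 3) → (-1, -9, 3)

image vertices: (2, -7, 2), (-1, -9, 3)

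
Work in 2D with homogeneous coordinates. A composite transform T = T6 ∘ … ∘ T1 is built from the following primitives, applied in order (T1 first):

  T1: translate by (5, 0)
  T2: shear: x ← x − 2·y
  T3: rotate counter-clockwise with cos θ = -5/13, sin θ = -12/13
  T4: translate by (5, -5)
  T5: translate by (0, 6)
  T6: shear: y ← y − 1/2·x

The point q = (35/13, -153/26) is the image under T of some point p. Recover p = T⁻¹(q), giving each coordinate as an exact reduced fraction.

p = (1, 0)

T1 = [1 0 5; 0 1 0; 0 0 1]
T2·T1 = [1 -2 5; 0 1 0; 0 0 1]
T3·…·T1 = [-5/13 22/13 -25/13; -12/13 19/13 -60/13; 0 0 1]
T4·…·T1 = [-5/13 22/13 40/13; -12/13 19/13 -125/13; 0 0 1]
T5·…·T1 = [-5/13 22/13 40/13; -12/13 19/13 -47/13; 0 0 1]
T6·…·T1 = [-5/13 22/13 40/13; -19/26 8/13 -67/13; 0 0 1]
det M = 1; M⁻¹ = [8/13 -22/13 -138/13; 19/26 -5/13 -55/13; 0 0 1]
M⁻¹ · (35/13, -153/26)ᵀ = (1, 0)ᵀ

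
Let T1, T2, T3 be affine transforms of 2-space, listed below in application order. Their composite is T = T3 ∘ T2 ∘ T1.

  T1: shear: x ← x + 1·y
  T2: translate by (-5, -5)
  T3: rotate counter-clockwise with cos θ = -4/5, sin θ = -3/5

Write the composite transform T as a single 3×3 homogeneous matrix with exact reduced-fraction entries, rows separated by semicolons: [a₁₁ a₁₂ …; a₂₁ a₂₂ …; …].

T = [-4/5 -1/5 1; -3/5 -7/5 7; 0 0 1]

T1 = [1 1 0; 0 1 0; 0 0 1]
T2·T1 = [1 1 -5; 0 1 -5; 0 0 1]
T3·…·T1 = [-4/5 -1/5 1; -3/5 -7/5 7; 0 0 1]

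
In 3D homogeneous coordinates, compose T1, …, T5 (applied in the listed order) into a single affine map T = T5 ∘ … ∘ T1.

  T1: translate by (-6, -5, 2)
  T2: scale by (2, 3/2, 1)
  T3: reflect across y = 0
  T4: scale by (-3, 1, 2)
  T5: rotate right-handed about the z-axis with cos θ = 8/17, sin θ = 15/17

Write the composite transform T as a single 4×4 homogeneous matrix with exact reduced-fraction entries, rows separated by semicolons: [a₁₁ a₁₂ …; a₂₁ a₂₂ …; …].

T = [-48/17 45/34 0 351/34; -90/17 -12/17 0 600/17; 0 0 2 4; 0 0 0 1]

T1 = [1 0 0 -6; 0 1 0 -5; 0 0 1 2; 0 0 0 1]
T2·T1 = [2 0 0 -12; 0 3/2 0 -15/2; 0 0 1 2; 0 0 0 1]
T3·…·T1 = [2 0 0 -12; 0 -3/2 0 15/2; 0 0 1 2; 0 0 0 1]
T4·…·T1 = [-6 0 0 36; 0 -3/2 0 15/2; 0 0 2 4; 0 0 0 1]
T5·…·T1 = [-48/17 45/34 0 351/34; -90/17 -12/17 0 600/17; 0 0 2 4; 0 0 0 1]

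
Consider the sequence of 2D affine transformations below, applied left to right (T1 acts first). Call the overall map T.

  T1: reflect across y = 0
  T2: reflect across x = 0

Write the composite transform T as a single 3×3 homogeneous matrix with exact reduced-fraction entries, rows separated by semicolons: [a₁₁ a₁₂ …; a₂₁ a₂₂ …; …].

T1 = [1 0 0; 0 -1 0; 0 0 1]
T2·T1 = [-1 0 0; 0 -1 0; 0 0 1]

T = [-1 0 0; 0 -1 0; 0 0 1]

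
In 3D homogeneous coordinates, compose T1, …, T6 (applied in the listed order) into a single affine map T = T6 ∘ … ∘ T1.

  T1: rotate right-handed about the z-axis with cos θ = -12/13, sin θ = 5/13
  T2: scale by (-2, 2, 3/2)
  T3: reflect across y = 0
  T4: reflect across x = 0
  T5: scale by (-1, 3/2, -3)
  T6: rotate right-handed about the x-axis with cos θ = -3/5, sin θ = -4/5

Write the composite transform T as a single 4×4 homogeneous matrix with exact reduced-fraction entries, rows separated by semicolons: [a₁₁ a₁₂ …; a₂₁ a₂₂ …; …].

T = [24/13 10/13 0 0; 9/13 -108/65 -18/5 0; 12/13 -144/65 27/10 0; 0 0 0 1]

T1 = [-12/13 -5/13 0 0; 5/13 -12/13 0 0; 0 0 1 0; 0 0 0 1]
T2·T1 = [24/13 10/13 0 0; 10/13 -24/13 0 0; 0 0 3/2 0; 0 0 0 1]
T3·…·T1 = [24/13 10/13 0 0; -10/13 24/13 0 0; 0 0 3/2 0; 0 0 0 1]
T4·…·T1 = [-24/13 -10/13 0 0; -10/13 24/13 0 0; 0 0 3/2 0; 0 0 0 1]
T5·…·T1 = [24/13 10/13 0 0; -15/13 36/13 0 0; 0 0 -9/2 0; 0 0 0 1]
T6·…·T1 = [24/13 10/13 0 0; 9/13 -108/65 -18/5 0; 12/13 -144/65 27/10 0; 0 0 0 1]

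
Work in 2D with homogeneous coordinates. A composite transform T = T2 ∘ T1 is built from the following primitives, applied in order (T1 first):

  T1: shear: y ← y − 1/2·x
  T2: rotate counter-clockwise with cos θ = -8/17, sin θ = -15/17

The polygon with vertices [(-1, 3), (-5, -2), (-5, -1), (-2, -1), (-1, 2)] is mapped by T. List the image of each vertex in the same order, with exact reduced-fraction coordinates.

image vertices: (121/34, -13/17), (95/34, 71/17), (125/34, 63/17), (16/17, 30/17), (91/34, -5/17)

T1 shear: y ← y − 1/2·x: (-1, 3) → (-1, 7/2); (-5, -2) → (-5, 1/2); (-5, -1) → (-5, 3/2); (-2, -1) → (-2, 0); (-1, 2) → (-1, 5/2)
T2 rotate counter-clockwise with cos θ = -8/17, sin θ = -15/17: (-1, 7/2) → (121/34, -13/17); (-5, 1/2) → (95/34, 71/17); (-5, 3/2) → (125/34, 63/17); (-2, 0) → (16/17, 30/17); (-1, 5/2) → (91/34, -5/17)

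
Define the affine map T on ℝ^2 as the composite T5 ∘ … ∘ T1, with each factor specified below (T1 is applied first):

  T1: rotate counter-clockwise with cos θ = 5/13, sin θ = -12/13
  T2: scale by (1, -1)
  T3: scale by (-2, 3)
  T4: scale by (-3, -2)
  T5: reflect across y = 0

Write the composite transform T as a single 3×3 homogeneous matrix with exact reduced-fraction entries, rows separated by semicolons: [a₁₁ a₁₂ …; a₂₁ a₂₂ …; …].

T1 = [5/13 12/13 0; -12/13 5/13 0; 0 0 1]
T2·T1 = [5/13 12/13 0; 12/13 -5/13 0; 0 0 1]
T3·…·T1 = [-10/13 -24/13 0; 36/13 -15/13 0; 0 0 1]
T4·…·T1 = [30/13 72/13 0; -72/13 30/13 0; 0 0 1]
T5·…·T1 = [30/13 72/13 0; 72/13 -30/13 0; 0 0 1]

T = [30/13 72/13 0; 72/13 -30/13 0; 0 0 1]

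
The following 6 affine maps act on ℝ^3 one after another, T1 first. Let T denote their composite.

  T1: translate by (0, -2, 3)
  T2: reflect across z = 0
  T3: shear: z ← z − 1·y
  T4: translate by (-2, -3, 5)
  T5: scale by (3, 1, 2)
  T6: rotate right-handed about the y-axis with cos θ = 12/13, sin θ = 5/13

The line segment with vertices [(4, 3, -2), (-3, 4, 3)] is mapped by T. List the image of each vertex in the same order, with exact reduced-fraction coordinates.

T1 translate by (0, -2, 3): (4, 3, -2) → (4, 1, 1); (-3, 4, 3) → (-3, 2, 6)
T2 reflect across z = 0: (4, 1, 1) → (4, 1, -1); (-3, 2, 6) → (-3, 2, -6)
T3 shear: z ← z − 1·y: (4, 1, -1) → (4, 1, -2); (-3, 2, -6) → (-3, 2, -8)
T4 translate by (-2, -3, 5): (4, 1, -2) → (2, -2, 3); (-3, 2, -8) → (-5, -1, -3)
T5 scale by (3, 1, 2): (2, -2, 3) → (6, -2, 6); (-5, -1, -3) → (-15, -1, -6)
T6 rotate right-handed about the y-axis with cos θ = 12/13, sin θ = 5/13: (6, -2, 6) → (102/13, -2, 42/13); (-15, -1, -6) → (-210/13, -1, 3/13)

image vertices: (102/13, -2, 42/13), (-210/13, -1, 3/13)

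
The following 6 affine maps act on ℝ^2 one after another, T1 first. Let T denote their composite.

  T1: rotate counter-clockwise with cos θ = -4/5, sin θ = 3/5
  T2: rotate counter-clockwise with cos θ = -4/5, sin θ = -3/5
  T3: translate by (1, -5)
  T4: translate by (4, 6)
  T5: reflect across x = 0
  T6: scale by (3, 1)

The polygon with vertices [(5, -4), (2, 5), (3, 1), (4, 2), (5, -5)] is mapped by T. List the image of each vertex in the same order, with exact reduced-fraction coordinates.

image vertices: (-30, -3), (-21, 6), (-24, 2), (-27, 3), (-30, -4)

T1 rotate counter-clockwise with cos θ = -4/5, sin θ = 3/5: (5, -4) → (-8/5, 31/5); (2, 5) → (-23/5, -14/5); (3, 1) → (-3, 1); (4, 2) → (-22/5, 4/5); (5, -5) → (-1, 7)
T2 rotate counter-clockwise with cos θ = -4/5, sin θ = -3/5: (-8/5, 31/5) → (5, -4); (-23/5, -14/5) → (2, 5); (-3, 1) → (3, 1); (-22/5, 4/5) → (4, 2); (-1, 7) → (5, -5)
T3 translate by (1, -5): (5, -4) → (6, -9); (2, 5) → (3, 0); (3, 1) → (4, -4); (4, 2) → (5, -3); (5, -5) → (6, -10)
T4 translate by (4, 6): (6, -9) → (10, -3); (3, 0) → (7, 6); (4, -4) → (8, 2); (5, -3) → (9, 3); (6, -10) → (10, -4)
T5 reflect across x = 0: (10, -3) → (-10, -3); (7, 6) → (-7, 6); (8, 2) → (-8, 2); (9, 3) → (-9, 3); (10, -4) → (-10, -4)
T6 scale by (3, 1): (-10, -3) → (-30, -3); (-7, 6) → (-21, 6); (-8, 2) → (-24, 2); (-9, 3) → (-27, 3); (-10, -4) → (-30, -4)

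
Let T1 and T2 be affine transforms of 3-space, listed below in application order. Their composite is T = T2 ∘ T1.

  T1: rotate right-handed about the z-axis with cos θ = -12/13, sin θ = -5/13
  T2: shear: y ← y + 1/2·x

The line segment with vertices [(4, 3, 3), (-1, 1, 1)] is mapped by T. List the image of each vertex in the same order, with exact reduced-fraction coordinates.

image vertices: (-33/13, -145/26, 3), (17/13, 3/26, 1)

T1 rotate right-handed about the z-axis with cos θ = -12/13, sin θ = -5/13: (4, 3, 3) → (-33/13, -56/13, 3); (-1, 1, 1) → (17/13, -7/13, 1)
T2 shear: y ← y + 1/2·x: (-33/13, -56/13, 3) → (-33/13, -145/26, 3); (17/13, -7/13, 1) → (17/13, 3/26, 1)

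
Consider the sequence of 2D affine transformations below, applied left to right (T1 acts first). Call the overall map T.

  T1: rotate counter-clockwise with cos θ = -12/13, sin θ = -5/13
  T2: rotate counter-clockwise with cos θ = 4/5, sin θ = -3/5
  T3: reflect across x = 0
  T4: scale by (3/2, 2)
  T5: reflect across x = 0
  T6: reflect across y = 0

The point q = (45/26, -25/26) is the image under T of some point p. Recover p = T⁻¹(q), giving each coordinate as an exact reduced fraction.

T1 = [-12/13 5/13 0; -5/13 -12/13 0; 0 0 1]
T2·T1 = [-63/65 -16/65 0; 16/65 -63/65 0; 0 0 1]
T3·…·T1 = [63/65 16/65 0; 16/65 -63/65 0; 0 0 1]
T4·…·T1 = [189/130 24/65 0; 32/65 -126/65 0; 0 0 1]
T5·…·T1 = [-189/130 -24/65 0; 32/65 -126/65 0; 0 0 1]
T6·…·T1 = [-189/130 -24/65 0; -32/65 126/65 0; 0 0 1]
det M = -3; M⁻¹ = [-42/65 -8/65 0; -32/195 63/130 0; 0 0 1]
M⁻¹ · (45/26, -25/26)ᵀ = (-1, -3/4)ᵀ

p = (-1, -3/4)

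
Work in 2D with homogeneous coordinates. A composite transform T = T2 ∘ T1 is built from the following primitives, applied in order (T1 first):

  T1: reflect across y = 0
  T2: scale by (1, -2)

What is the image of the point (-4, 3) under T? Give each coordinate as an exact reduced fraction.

T1 reflect across y = 0: (-4, 3) → (-4, -3)
T2 scale by (1, -2): (-4, -3) → (-4, 6)

T(p) = (-4, 6)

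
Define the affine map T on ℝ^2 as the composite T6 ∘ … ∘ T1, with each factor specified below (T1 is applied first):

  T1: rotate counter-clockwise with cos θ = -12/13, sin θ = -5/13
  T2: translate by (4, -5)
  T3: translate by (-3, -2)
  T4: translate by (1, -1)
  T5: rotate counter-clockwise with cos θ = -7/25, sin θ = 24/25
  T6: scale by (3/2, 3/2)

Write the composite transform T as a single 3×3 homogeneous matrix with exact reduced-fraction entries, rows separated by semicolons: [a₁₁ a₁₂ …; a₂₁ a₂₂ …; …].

T = [306/325 759/650 267/25; -759/650 306/325 156/25; 0 0 1]

T1 = [-12/13 5/13 0; -5/13 -12/13 0; 0 0 1]
T2·T1 = [-12/13 5/13 4; -5/13 -12/13 -5; 0 0 1]
T3·…·T1 = [-12/13 5/13 1; -5/13 -12/13 -7; 0 0 1]
T4·…·T1 = [-12/13 5/13 2; -5/13 -12/13 -8; 0 0 1]
T5·…·T1 = [204/325 253/325 178/25; -253/325 204/325 104/25; 0 0 1]
T6·…·T1 = [306/325 759/650 267/25; -759/650 306/325 156/25; 0 0 1]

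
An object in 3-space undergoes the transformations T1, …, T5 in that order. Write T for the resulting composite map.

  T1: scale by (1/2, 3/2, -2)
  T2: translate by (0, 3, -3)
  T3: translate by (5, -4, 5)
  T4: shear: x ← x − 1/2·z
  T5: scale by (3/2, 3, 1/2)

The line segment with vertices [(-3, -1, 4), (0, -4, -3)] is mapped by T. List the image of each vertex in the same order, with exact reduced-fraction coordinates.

T1 scale by (1/2, 3/2, -2): (-3, -1, 4) → (-3/2, -3/2, -8); (0, -4, -3) → (0, -6, 6)
T2 translate by (0, 3, -3): (-3/2, -3/2, -8) → (-3/2, 3/2, -11); (0, -6, 6) → (0, -3, 3)
T3 translate by (5, -4, 5): (-3/2, 3/2, -11) → (7/2, -5/2, -6); (0, -3, 3) → (5, -7, 8)
T4 shear: x ← x − 1/2·z: (7/2, -5/2, -6) → (13/2, -5/2, -6); (5, -7, 8) → (1, -7, 8)
T5 scale by (3/2, 3, 1/2): (13/2, -5/2, -6) → (39/4, -15/2, -3); (1, -7, 8) → (3/2, -21, 4)

image vertices: (39/4, -15/2, -3), (3/2, -21, 4)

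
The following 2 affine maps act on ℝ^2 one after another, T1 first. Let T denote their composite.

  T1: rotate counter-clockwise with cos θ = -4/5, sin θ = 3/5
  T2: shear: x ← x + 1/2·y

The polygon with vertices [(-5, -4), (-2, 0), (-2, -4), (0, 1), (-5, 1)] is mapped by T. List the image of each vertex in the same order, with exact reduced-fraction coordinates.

image vertices: (13/2, 1/5), (1, -6/5), (5, 2), (-1, -4/5), (3/2, -19/5)

T1 rotate counter-clockwise with cos θ = -4/5, sin θ = 3/5: (-5, -4) → (32/5, 1/5); (-2, 0) → (8/5, -6/5); (-2, -4) → (4, 2); (0, 1) → (-3/5, -4/5); (-5, 1) → (17/5, -19/5)
T2 shear: x ← x + 1/2·y: (32/5, 1/5) → (13/2, 1/5); (8/5, -6/5) → (1, -6/5); (4, 2) → (5, 2); (-3/5, -4/5) → (-1, -4/5); (17/5, -19/5) → (3/2, -19/5)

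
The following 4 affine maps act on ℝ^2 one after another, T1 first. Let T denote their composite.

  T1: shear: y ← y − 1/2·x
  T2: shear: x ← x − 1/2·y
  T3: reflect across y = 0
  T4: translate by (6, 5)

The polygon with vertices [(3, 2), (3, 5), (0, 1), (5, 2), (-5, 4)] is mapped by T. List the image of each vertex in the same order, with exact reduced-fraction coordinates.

image vertices: (35/4, 9/2), (29/4, 3/2), (11/2, 4), (45/4, 11/2), (-9/4, -3/2)

T1 shear: y ← y − 1/2·x: (3, 2) → (3, 1/2); (3, 5) → (3, 7/2); (0, 1) → (0, 1); (5, 2) → (5, -1/2); (-5, 4) → (-5, 13/2)
T2 shear: x ← x − 1/2·y: (3, 1/2) → (11/4, 1/2); (3, 7/2) → (5/4, 7/2); (0, 1) → (-1/2, 1); (5, -1/2) → (21/4, -1/2); (-5, 13/2) → (-33/4, 13/2)
T3 reflect across y = 0: (11/4, 1/2) → (11/4, -1/2); (5/4, 7/2) → (5/4, -7/2); (-1/2, 1) → (-1/2, -1); (21/4, -1/2) → (21/4, 1/2); (-33/4, 13/2) → (-33/4, -13/2)
T4 translate by (6, 5): (11/4, -1/2) → (35/4, 9/2); (5/4, -7/2) → (29/4, 3/2); (-1/2, -1) → (11/2, 4); (21/4, 1/2) → (45/4, 11/2); (-33/4, -13/2) → (-9/4, -3/2)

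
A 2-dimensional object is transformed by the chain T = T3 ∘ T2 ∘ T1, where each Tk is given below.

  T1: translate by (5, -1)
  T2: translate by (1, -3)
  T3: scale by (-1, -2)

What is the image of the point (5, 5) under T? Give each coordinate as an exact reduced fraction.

T(p) = (-11, -2)

T1 translate by (5, -1): (5, 5) → (10, 4)
T2 translate by (1, -3): (10, 4) → (11, 1)
T3 scale by (-1, -2): (11, 1) → (-11, -2)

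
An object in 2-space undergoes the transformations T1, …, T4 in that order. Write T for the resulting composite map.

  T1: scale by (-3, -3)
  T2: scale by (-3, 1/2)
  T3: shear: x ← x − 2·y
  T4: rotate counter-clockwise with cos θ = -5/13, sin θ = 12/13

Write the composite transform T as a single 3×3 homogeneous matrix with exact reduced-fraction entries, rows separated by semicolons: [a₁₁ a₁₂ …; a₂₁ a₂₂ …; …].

T1 = [-3 0 0; 0 -3 0; 0 0 1]
T2·T1 = [9 0 0; 0 -3/2 0; 0 0 1]
T3·…·T1 = [9 3 0; 0 -3/2 0; 0 0 1]
T4·…·T1 = [-45/13 3/13 0; 108/13 87/26 0; 0 0 1]

T = [-45/13 3/13 0; 108/13 87/26 0; 0 0 1]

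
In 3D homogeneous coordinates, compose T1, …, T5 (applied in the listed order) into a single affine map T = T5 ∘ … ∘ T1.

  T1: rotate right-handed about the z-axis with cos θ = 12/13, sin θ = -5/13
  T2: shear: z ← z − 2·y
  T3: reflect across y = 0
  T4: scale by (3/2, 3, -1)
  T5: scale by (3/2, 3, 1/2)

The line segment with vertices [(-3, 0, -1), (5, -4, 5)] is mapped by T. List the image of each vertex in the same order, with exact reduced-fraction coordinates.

image vertices: (-81/13, -135/13, 43/26), (90/13, 657/13, -211/26)

T1 rotate right-handed about the z-axis with cos θ = 12/13, sin θ = -5/13: (-3, 0, -1) → (-36/13, 15/13, -1); (5, -4, 5) → (40/13, -73/13, 5)
T2 shear: z ← z − 2·y: (-36/13, 15/13, -1) → (-36/13, 15/13, -43/13); (40/13, -73/13, 5) → (40/13, -73/13, 211/13)
T3 reflect across y = 0: (-36/13, 15/13, -43/13) → (-36/13, -15/13, -43/13); (40/13, -73/13, 211/13) → (40/13, 73/13, 211/13)
T4 scale by (3/2, 3, -1): (-36/13, -15/13, -43/13) → (-54/13, -45/13, 43/13); (40/13, 73/13, 211/13) → (60/13, 219/13, -211/13)
T5 scale by (3/2, 3, 1/2): (-54/13, -45/13, 43/13) → (-81/13, -135/13, 43/26); (60/13, 219/13, -211/13) → (90/13, 657/13, -211/26)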